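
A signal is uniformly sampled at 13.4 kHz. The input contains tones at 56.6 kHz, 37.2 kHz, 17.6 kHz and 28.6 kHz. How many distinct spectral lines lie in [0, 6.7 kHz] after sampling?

fs/2 = 6.7 kHz.
56.6 kHz mod fs = 3 kHz.
3 kHz ≤ fs/2 = 6.7 kHz, appears at 3 kHz.
37.2 kHz mod fs = 10.4 kHz.
10.4 kHz > fs/2 = 6.7 kHz, folds to fs − 10.4 kHz = 3 kHz.
17.6 kHz mod fs = 4.2 kHz.
4.2 kHz ≤ fs/2 = 6.7 kHz, appears at 4.2 kHz.
28.6 kHz mod fs = 1.8 kHz.
1.8 kHz ≤ fs/2 = 6.7 kHz, appears at 1.8 kHz.
Distinct values: {1.8 kHz, 3 kHz, 4.2 kHz} → 3.

3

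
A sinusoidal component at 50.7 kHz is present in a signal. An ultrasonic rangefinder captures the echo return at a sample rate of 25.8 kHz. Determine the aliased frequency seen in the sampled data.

50.7 kHz mod fs = 24.9 kHz.
24.9 kHz > fs/2 = 12.9 kHz, folds to fs − 24.9 kHz = 0.9 kHz.

0.9 kHz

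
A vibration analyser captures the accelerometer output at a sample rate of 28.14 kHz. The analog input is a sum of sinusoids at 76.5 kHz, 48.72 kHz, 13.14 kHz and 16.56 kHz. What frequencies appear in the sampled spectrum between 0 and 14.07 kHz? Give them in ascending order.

7.56 kHz, 7.92 kHz, 11.58 kHz, 13.14 kHz

fs/2 = 14.07 kHz.
76.5 kHz mod fs = 20.22 kHz.
20.22 kHz > fs/2 = 14.07 kHz, folds to fs − 20.22 kHz = 7.92 kHz.
48.72 kHz mod fs = 20.58 kHz.
20.58 kHz > fs/2 = 14.07 kHz, folds to fs − 20.58 kHz = 7.56 kHz.
13.14 kHz ≤ fs/2 = 14.07 kHz, passes unchanged.
16.56 kHz > fs/2 = 14.07 kHz, folds to fs − 16.56 kHz = 11.58 kHz.
Distinct values: {7.56 kHz, 7.92 kHz, 11.58 kHz, 13.14 kHz}.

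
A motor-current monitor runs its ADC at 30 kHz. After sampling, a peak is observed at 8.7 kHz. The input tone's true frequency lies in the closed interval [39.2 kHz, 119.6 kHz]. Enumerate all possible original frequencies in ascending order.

51.3 kHz, 68.7 kHz, 81.3 kHz, 98.7 kHz, 111.3 kHz

Frequencies that alias to 8.7 kHz are k·fs ± 8.7 kHz for integer k ≥ 0.
k=0: 8.7 kHz.
k=1: 21.3 kHz, 38.7 kHz.
k=2: 51.3 kHz, 68.7 kHz.
k=3: 81.3 kHz, 98.7 kHz.
k=4: 111.3 kHz, 128.7 kHz.
k=5: 141.3 kHz, 158.7 kHz.
Within [39.2 kHz, 119.6 kHz]: 51.3 kHz, 68.7 kHz, 81.3 kHz, 98.7 kHz, 111.3 kHz.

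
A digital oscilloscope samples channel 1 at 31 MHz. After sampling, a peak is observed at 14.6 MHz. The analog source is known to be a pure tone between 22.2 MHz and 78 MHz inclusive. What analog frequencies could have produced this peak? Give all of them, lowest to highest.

Frequencies that alias to 14.6 MHz are k·fs ± 14.6 MHz for integer k ≥ 0.
k=0: 14.6 MHz.
k=1: 16.4 MHz, 45.6 MHz.
k=2: 47.4 MHz, 76.6 MHz.
k=3: 78.4 MHz, 107.6 MHz.
Within [22.2 MHz, 78 MHz]: 45.6 MHz, 47.4 MHz, 76.6 MHz.

45.6 MHz, 47.4 MHz, 76.6 MHz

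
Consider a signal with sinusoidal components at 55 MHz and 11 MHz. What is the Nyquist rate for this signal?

110 MHz

Highest-frequency component: 55 MHz.
Nyquist rate = 2 × 55 MHz = 110 MHz.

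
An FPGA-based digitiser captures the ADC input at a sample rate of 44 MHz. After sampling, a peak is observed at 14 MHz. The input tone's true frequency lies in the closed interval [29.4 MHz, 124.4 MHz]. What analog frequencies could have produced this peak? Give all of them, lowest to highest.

Frequencies that alias to 14 MHz are k·fs ± 14 MHz for integer k ≥ 0.
k=0: 14 MHz.
k=1: 30 MHz, 58 MHz.
k=2: 74 MHz, 102 MHz.
k=3: 118 MHz, 146 MHz.
k=4: 162 MHz, 190 MHz.
Within [29.4 MHz, 124.4 MHz]: 30 MHz, 58 MHz, 74 MHz, 102 MHz, 118 MHz.

30 MHz, 58 MHz, 74 MHz, 102 MHz, 118 MHz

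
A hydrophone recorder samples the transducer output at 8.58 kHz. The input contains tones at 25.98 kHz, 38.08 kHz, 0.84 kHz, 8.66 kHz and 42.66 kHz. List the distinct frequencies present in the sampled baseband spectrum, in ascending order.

0.08 kHz, 0.24 kHz, 0.84 kHz, 3.76 kHz

fs/2 = 4.29 kHz.
25.98 kHz mod fs = 0.24 kHz.
0.24 kHz ≤ fs/2 = 4.29 kHz, appears at 0.24 kHz.
38.08 kHz mod fs = 3.76 kHz.
3.76 kHz ≤ fs/2 = 4.29 kHz, appears at 3.76 kHz.
0.84 kHz ≤ fs/2 = 4.29 kHz, passes unchanged.
8.66 kHz mod fs = 0.08 kHz.
0.08 kHz ≤ fs/2 = 4.29 kHz, appears at 0.08 kHz.
42.66 kHz mod fs = 8.34 kHz.
8.34 kHz > fs/2 = 4.29 kHz, folds to fs − 8.34 kHz = 0.24 kHz.
Distinct values: {0.08 kHz, 0.24 kHz, 0.84 kHz, 3.76 kHz}.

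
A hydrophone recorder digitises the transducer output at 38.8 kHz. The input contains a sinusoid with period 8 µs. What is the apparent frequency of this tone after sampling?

T = 8 µs → f = 1/T = 125 kHz.
125 kHz mod fs = 8.6 kHz.
8.6 kHz ≤ fs/2 = 19.4 kHz, appears at 8.6 kHz.

8.6 kHz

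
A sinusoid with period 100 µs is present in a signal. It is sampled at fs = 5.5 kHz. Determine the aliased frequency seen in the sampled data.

1 kHz

T = 100 µs → f = 1/T = 10 kHz.
10 kHz mod fs = 4.5 kHz.
4.5 kHz > fs/2 = 2.75 kHz, folds to fs − 4.5 kHz = 1 kHz.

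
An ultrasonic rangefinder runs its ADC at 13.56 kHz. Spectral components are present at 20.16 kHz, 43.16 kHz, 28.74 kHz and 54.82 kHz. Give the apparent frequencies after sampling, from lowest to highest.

0.58 kHz, 1.62 kHz, 2.48 kHz, 6.6 kHz

fs/2 = 6.78 kHz.
20.16 kHz mod fs = 6.6 kHz.
6.6 kHz ≤ fs/2 = 6.78 kHz, appears at 6.6 kHz.
43.16 kHz mod fs = 2.48 kHz.
2.48 kHz ≤ fs/2 = 6.78 kHz, appears at 2.48 kHz.
28.74 kHz mod fs = 1.62 kHz.
1.62 kHz ≤ fs/2 = 6.78 kHz, appears at 1.62 kHz.
54.82 kHz mod fs = 0.58 kHz.
0.58 kHz ≤ fs/2 = 6.78 kHz, appears at 0.58 kHz.
Distinct values: {0.58 kHz, 1.62 kHz, 2.48 kHz, 6.6 kHz}.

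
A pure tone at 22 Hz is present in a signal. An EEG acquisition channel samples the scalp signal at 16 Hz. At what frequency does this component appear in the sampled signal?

6 Hz

22 Hz mod fs = 6 Hz.
6 Hz ≤ fs/2 = 8 Hz, appears at 6 Hz.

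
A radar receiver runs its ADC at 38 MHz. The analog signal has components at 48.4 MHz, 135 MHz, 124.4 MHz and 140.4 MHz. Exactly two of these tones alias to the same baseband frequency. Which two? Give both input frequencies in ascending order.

fs/2 = 19 MHz.
48.4 MHz mod fs = 10.4 MHz.
10.4 MHz ≤ fs/2 = 19 MHz, appears at 10.4 MHz.
135 MHz mod fs = 21 MHz.
21 MHz > fs/2 = 19 MHz, folds to fs − 21 MHz = 17 MHz.
124.4 MHz mod fs = 10.4 MHz.
10.4 MHz ≤ fs/2 = 19 MHz, appears at 10.4 MHz.
140.4 MHz mod fs = 26.4 MHz.
26.4 MHz > fs/2 = 19 MHz, folds to fs − 26.4 MHz = 11.6 MHz.
48.4 MHz and 124.4 MHz both map to 10.4 MHz.

48.4 MHz, 124.4 MHz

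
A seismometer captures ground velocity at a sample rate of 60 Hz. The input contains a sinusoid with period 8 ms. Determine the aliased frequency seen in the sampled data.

5 Hz

T = 8 ms → f = 1/T = 125 Hz.
125 Hz mod fs = 5 Hz.
5 Hz ≤ fs/2 = 30 Hz, appears at 5 Hz.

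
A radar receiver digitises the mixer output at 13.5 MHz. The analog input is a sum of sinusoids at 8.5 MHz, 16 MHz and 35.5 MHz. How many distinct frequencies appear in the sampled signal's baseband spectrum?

2

fs/2 = 6.75 MHz.
8.5 MHz > fs/2 = 6.75 MHz, folds to fs − 8.5 MHz = 5 MHz.
16 MHz mod fs = 2.5 MHz.
2.5 MHz ≤ fs/2 = 6.75 MHz, appears at 2.5 MHz.
35.5 MHz mod fs = 8.5 MHz.
8.5 MHz > fs/2 = 6.75 MHz, folds to fs − 8.5 MHz = 5 MHz.
Distinct values: {2.5 MHz, 5 MHz} → 2.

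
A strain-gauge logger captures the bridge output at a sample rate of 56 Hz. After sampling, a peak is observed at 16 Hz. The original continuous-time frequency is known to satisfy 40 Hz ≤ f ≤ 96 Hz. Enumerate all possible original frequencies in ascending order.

Frequencies that alias to 16 Hz are k·fs ± 16 Hz for integer k ≥ 0.
k=0: 16 Hz.
k=1: 40 Hz, 72 Hz.
k=2: 96 Hz, 128 Hz.
k=3: 152 Hz, 184 Hz.
Within [40 Hz, 96 Hz]: 40 Hz, 72 Hz, 96 Hz.

40 Hz, 72 Hz, 96 Hz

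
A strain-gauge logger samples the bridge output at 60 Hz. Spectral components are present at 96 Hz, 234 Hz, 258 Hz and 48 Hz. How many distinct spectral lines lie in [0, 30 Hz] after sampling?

fs/2 = 30 Hz.
96 Hz mod fs = 36 Hz.
36 Hz > fs/2 = 30 Hz, folds to fs − 36 Hz = 24 Hz.
234 Hz mod fs = 54 Hz.
54 Hz > fs/2 = 30 Hz, folds to fs − 54 Hz = 6 Hz.
258 Hz mod fs = 18 Hz.
18 Hz ≤ fs/2 = 30 Hz, appears at 18 Hz.
48 Hz > fs/2 = 30 Hz, folds to fs − 48 Hz = 12 Hz.
Distinct values: {6 Hz, 12 Hz, 18 Hz, 24 Hz} → 4.

4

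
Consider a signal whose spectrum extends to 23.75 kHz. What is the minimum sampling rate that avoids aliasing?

Nyquist rate = 2 × 23.75 kHz = 47.5 kHz.

47.5 kHz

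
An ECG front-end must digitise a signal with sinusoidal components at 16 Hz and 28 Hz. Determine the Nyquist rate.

56 Hz

Highest-frequency component: 28 Hz.
Nyquist rate = 2 × 28 Hz = 56 Hz.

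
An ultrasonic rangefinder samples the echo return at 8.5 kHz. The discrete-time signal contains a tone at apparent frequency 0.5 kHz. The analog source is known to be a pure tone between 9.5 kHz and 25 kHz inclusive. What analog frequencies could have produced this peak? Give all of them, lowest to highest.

16.5 kHz, 17.5 kHz, 25 kHz

Frequencies that alias to 0.5 kHz are k·fs ± 0.5 kHz for integer k ≥ 0.
k=0: 0.5 kHz.
k=1: 8 kHz, 9 kHz.
k=2: 16.5 kHz, 17.5 kHz.
k=3: 25 kHz, 26 kHz.
k=4: 33.5 kHz, 34.5 kHz.
Within [9.5 kHz, 25 kHz]: 16.5 kHz, 17.5 kHz, 25 kHz.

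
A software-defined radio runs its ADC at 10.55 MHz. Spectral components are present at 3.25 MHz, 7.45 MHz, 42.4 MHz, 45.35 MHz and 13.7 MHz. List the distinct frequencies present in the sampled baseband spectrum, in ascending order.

0.2 MHz, 3.1 MHz, 3.15 MHz, 3.25 MHz

fs/2 = 5.275 MHz.
3.25 MHz ≤ fs/2 = 5.275 MHz, passes unchanged.
7.45 MHz > fs/2 = 5.275 MHz, folds to fs − 7.45 MHz = 3.1 MHz.
42.4 MHz mod fs = 0.2 MHz.
0.2 MHz ≤ fs/2 = 5.275 MHz, appears at 0.2 MHz.
45.35 MHz mod fs = 3.15 MHz.
3.15 MHz ≤ fs/2 = 5.275 MHz, appears at 3.15 MHz.
13.7 MHz mod fs = 3.15 MHz.
3.15 MHz ≤ fs/2 = 5.275 MHz, appears at 3.15 MHz.
Distinct values: {0.2 MHz, 3.1 MHz, 3.15 MHz, 3.25 MHz}.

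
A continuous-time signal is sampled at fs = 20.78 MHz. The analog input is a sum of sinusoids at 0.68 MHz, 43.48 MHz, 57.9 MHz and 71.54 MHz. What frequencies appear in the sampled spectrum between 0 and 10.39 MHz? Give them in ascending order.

fs/2 = 10.39 MHz.
0.68 MHz ≤ fs/2 = 10.39 MHz, passes unchanged.
43.48 MHz mod fs = 1.92 MHz.
1.92 MHz ≤ fs/2 = 10.39 MHz, appears at 1.92 MHz.
57.9 MHz mod fs = 16.34 MHz.
16.34 MHz > fs/2 = 10.39 MHz, folds to fs − 16.34 MHz = 4.44 MHz.
71.54 MHz mod fs = 9.2 MHz.
9.2 MHz ≤ fs/2 = 10.39 MHz, appears at 9.2 MHz.
Distinct values: {0.68 MHz, 1.92 MHz, 4.44 MHz, 9.2 MHz}.

0.68 MHz, 1.92 MHz, 4.44 MHz, 9.2 MHz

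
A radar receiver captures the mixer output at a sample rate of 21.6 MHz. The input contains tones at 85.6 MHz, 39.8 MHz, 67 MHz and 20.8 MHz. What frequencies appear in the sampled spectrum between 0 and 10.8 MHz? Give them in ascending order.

0.8 MHz, 2.2 MHz, 3.4 MHz

fs/2 = 10.8 MHz.
85.6 MHz mod fs = 20.8 MHz.
20.8 MHz > fs/2 = 10.8 MHz, folds to fs − 20.8 MHz = 0.8 MHz.
39.8 MHz mod fs = 18.2 MHz.
18.2 MHz > fs/2 = 10.8 MHz, folds to fs − 18.2 MHz = 3.4 MHz.
67 MHz mod fs = 2.2 MHz.
2.2 MHz ≤ fs/2 = 10.8 MHz, appears at 2.2 MHz.
20.8 MHz > fs/2 = 10.8 MHz, folds to fs − 20.8 MHz = 0.8 MHz.
Distinct values: {0.8 MHz, 2.2 MHz, 3.4 MHz}.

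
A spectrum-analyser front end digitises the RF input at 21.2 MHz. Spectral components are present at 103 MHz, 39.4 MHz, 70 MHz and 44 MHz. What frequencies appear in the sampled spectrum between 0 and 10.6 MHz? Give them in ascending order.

fs/2 = 10.6 MHz.
103 MHz mod fs = 18.2 MHz.
18.2 MHz > fs/2 = 10.6 MHz, folds to fs − 18.2 MHz = 3 MHz.
39.4 MHz mod fs = 18.2 MHz.
18.2 MHz > fs/2 = 10.6 MHz, folds to fs − 18.2 MHz = 3 MHz.
70 MHz mod fs = 6.4 MHz.
6.4 MHz ≤ fs/2 = 10.6 MHz, appears at 6.4 MHz.
44 MHz mod fs = 1.6 MHz.
1.6 MHz ≤ fs/2 = 10.6 MHz, appears at 1.6 MHz.
Distinct values: {1.6 MHz, 3 MHz, 6.4 MHz}.

1.6 MHz, 3 MHz, 6.4 MHz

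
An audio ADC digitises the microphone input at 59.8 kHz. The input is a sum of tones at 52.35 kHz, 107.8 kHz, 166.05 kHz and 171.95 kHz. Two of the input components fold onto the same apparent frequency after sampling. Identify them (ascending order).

52.35 kHz, 171.95 kHz

fs/2 = 29.9 kHz.
52.35 kHz > fs/2 = 29.9 kHz, folds to fs − 52.35 kHz = 7.45 kHz.
107.8 kHz mod fs = 48 kHz.
48 kHz > fs/2 = 29.9 kHz, folds to fs − 48 kHz = 11.8 kHz.
166.05 kHz mod fs = 46.45 kHz.
46.45 kHz > fs/2 = 29.9 kHz, folds to fs − 46.45 kHz = 13.35 kHz.
171.95 kHz mod fs = 52.35 kHz.
52.35 kHz > fs/2 = 29.9 kHz, folds to fs − 52.35 kHz = 7.45 kHz.
52.35 kHz and 171.95 kHz both map to 7.45 kHz.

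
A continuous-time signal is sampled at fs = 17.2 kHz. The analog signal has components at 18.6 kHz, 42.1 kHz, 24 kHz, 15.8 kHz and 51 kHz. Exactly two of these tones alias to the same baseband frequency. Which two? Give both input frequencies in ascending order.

fs/2 = 8.6 kHz.
18.6 kHz mod fs = 1.4 kHz.
1.4 kHz ≤ fs/2 = 8.6 kHz, appears at 1.4 kHz.
42.1 kHz mod fs = 7.7 kHz.
7.7 kHz ≤ fs/2 = 8.6 kHz, appears at 7.7 kHz.
24 kHz mod fs = 6.8 kHz.
6.8 kHz ≤ fs/2 = 8.6 kHz, appears at 6.8 kHz.
15.8 kHz > fs/2 = 8.6 kHz, folds to fs − 15.8 kHz = 1.4 kHz.
51 kHz mod fs = 16.6 kHz.
16.6 kHz > fs/2 = 8.6 kHz, folds to fs − 16.6 kHz = 0.6 kHz.
15.8 kHz and 18.6 kHz both map to 1.4 kHz.

15.8 kHz, 18.6 kHz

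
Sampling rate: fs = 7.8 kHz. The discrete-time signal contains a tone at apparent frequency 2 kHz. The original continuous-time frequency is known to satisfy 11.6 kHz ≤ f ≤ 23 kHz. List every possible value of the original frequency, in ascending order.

Frequencies that alias to 2 kHz are k·fs ± 2 kHz for integer k ≥ 0.
k=0: 2 kHz.
k=1: 5.8 kHz, 9.8 kHz.
k=2: 13.6 kHz, 17.6 kHz.
k=3: 21.4 kHz, 25.4 kHz.
k=4: 29.2 kHz, 33.2 kHz.
Within [11.6 kHz, 23 kHz]: 13.6 kHz, 17.6 kHz, 21.4 kHz.

13.6 kHz, 17.6 kHz, 21.4 kHz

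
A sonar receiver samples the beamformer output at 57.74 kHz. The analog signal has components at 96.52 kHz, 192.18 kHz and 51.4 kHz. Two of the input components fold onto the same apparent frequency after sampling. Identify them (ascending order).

fs/2 = 28.87 kHz.
96.52 kHz mod fs = 38.78 kHz.
38.78 kHz > fs/2 = 28.87 kHz, folds to fs − 38.78 kHz = 18.96 kHz.
192.18 kHz mod fs = 18.96 kHz.
18.96 kHz ≤ fs/2 = 28.87 kHz, appears at 18.96 kHz.
51.4 kHz > fs/2 = 28.87 kHz, folds to fs − 51.4 kHz = 6.34 kHz.
96.52 kHz and 192.18 kHz both map to 18.96 kHz.

96.52 kHz, 192.18 kHz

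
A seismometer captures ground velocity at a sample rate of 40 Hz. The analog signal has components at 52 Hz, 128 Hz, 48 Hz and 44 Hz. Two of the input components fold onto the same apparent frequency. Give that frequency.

8 Hz

fs/2 = 20 Hz.
52 Hz mod fs = 12 Hz.
12 Hz ≤ fs/2 = 20 Hz, appears at 12 Hz.
128 Hz mod fs = 8 Hz.
8 Hz ≤ fs/2 = 20 Hz, appears at 8 Hz.
48 Hz mod fs = 8 Hz.
8 Hz ≤ fs/2 = 20 Hz, appears at 8 Hz.
44 Hz mod fs = 4 Hz.
4 Hz ≤ fs/2 = 20 Hz, appears at 4 Hz.
48 Hz and 128 Hz both map to 8 Hz.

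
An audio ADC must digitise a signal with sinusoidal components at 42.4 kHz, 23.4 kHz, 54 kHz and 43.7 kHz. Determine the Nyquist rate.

Highest-frequency component: 54 kHz.
Nyquist rate = 2 × 54 kHz = 108 kHz.

108 kHz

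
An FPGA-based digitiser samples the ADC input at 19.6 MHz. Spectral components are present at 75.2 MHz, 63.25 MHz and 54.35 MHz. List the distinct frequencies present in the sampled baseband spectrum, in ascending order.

3.2 MHz, 4.45 MHz

fs/2 = 9.8 MHz.
75.2 MHz mod fs = 16.4 MHz.
16.4 MHz > fs/2 = 9.8 MHz, folds to fs − 16.4 MHz = 3.2 MHz.
63.25 MHz mod fs = 4.45 MHz.
4.45 MHz ≤ fs/2 = 9.8 MHz, appears at 4.45 MHz.
54.35 MHz mod fs = 15.15 MHz.
15.15 MHz > fs/2 = 9.8 MHz, folds to fs − 15.15 MHz = 4.45 MHz.
Distinct values: {3.2 MHz, 4.45 MHz}.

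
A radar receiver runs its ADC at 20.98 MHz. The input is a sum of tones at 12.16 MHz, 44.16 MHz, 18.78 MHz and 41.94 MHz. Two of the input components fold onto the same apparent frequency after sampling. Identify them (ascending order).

18.78 MHz, 44.16 MHz

fs/2 = 10.49 MHz.
12.16 MHz > fs/2 = 10.49 MHz, folds to fs − 12.16 MHz = 8.82 MHz.
44.16 MHz mod fs = 2.2 MHz.
2.2 MHz ≤ fs/2 = 10.49 MHz, appears at 2.2 MHz.
18.78 MHz > fs/2 = 10.49 MHz, folds to fs − 18.78 MHz = 2.2 MHz.
41.94 MHz mod fs = 20.96 MHz.
20.96 MHz > fs/2 = 10.49 MHz, folds to fs − 20.96 MHz = 0.02 MHz.
18.78 MHz and 44.16 MHz both map to 2.2 MHz.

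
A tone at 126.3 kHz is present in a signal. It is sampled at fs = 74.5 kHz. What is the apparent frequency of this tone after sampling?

22.7 kHz

126.3 kHz mod fs = 51.8 kHz.
51.8 kHz > fs/2 = 37.25 kHz, folds to fs − 51.8 kHz = 22.7 kHz.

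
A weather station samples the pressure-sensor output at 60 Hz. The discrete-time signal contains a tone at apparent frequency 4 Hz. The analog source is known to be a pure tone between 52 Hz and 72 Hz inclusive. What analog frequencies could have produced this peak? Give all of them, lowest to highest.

Frequencies that alias to 4 Hz are k·fs ± 4 Hz for integer k ≥ 0.
k=0: 4 Hz.
k=1: 56 Hz, 64 Hz.
k=2: 116 Hz, 124 Hz.
Within [52 Hz, 72 Hz]: 56 Hz, 64 Hz.

56 Hz, 64 Hz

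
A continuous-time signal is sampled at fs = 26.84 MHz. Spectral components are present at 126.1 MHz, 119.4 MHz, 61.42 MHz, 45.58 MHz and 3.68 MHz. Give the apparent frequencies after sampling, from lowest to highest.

fs/2 = 13.42 MHz.
126.1 MHz mod fs = 18.74 MHz.
18.74 MHz > fs/2 = 13.42 MHz, folds to fs − 18.74 MHz = 8.1 MHz.
119.4 MHz mod fs = 12.04 MHz.
12.04 MHz ≤ fs/2 = 13.42 MHz, appears at 12.04 MHz.
61.42 MHz mod fs = 7.74 MHz.
7.74 MHz ≤ fs/2 = 13.42 MHz, appears at 7.74 MHz.
45.58 MHz mod fs = 18.74 MHz.
18.74 MHz > fs/2 = 13.42 MHz, folds to fs − 18.74 MHz = 8.1 MHz.
3.68 MHz ≤ fs/2 = 13.42 MHz, passes unchanged.
Distinct values: {3.68 MHz, 7.74 MHz, 8.1 MHz, 12.04 MHz}.

3.68 MHz, 7.74 MHz, 8.1 MHz, 12.04 MHz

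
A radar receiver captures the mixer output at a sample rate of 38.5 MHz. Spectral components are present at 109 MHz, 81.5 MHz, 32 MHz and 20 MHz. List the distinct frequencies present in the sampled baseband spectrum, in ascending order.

4.5 MHz, 6.5 MHz, 18.5 MHz

fs/2 = 19.25 MHz.
109 MHz mod fs = 32 MHz.
32 MHz > fs/2 = 19.25 MHz, folds to fs − 32 MHz = 6.5 MHz.
81.5 MHz mod fs = 4.5 MHz.
4.5 MHz ≤ fs/2 = 19.25 MHz, appears at 4.5 MHz.
32 MHz > fs/2 = 19.25 MHz, folds to fs − 32 MHz = 6.5 MHz.
20 MHz > fs/2 = 19.25 MHz, folds to fs − 20 MHz = 18.5 MHz.
Distinct values: {4.5 MHz, 6.5 MHz, 18.5 MHz}.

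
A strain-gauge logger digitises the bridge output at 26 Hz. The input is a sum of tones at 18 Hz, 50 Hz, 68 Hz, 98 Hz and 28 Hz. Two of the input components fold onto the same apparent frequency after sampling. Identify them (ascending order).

28 Hz, 50 Hz

fs/2 = 13 Hz.
18 Hz > fs/2 = 13 Hz, folds to fs − 18 Hz = 8 Hz.
50 Hz mod fs = 24 Hz.
24 Hz > fs/2 = 13 Hz, folds to fs − 24 Hz = 2 Hz.
68 Hz mod fs = 16 Hz.
16 Hz > fs/2 = 13 Hz, folds to fs − 16 Hz = 10 Hz.
98 Hz mod fs = 20 Hz.
20 Hz > fs/2 = 13 Hz, folds to fs − 20 Hz = 6 Hz.
28 Hz mod fs = 2 Hz.
2 Hz ≤ fs/2 = 13 Hz, appears at 2 Hz.
28 Hz and 50 Hz both map to 2 Hz.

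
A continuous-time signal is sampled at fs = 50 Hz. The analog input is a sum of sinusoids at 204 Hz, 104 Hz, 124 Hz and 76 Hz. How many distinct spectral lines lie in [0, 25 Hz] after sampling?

2

fs/2 = 25 Hz.
204 Hz mod fs = 4 Hz.
4 Hz ≤ fs/2 = 25 Hz, appears at 4 Hz.
104 Hz mod fs = 4 Hz.
4 Hz ≤ fs/2 = 25 Hz, appears at 4 Hz.
124 Hz mod fs = 24 Hz.
24 Hz ≤ fs/2 = 25 Hz, appears at 24 Hz.
76 Hz mod fs = 26 Hz.
26 Hz > fs/2 = 25 Hz, folds to fs − 26 Hz = 24 Hz.
Distinct values: {4 Hz, 24 Hz} → 2.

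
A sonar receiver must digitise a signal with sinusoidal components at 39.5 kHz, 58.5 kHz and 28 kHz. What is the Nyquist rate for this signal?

Highest-frequency component: 58.5 kHz.
Nyquist rate = 2 × 58.5 kHz = 117 kHz.

117 kHz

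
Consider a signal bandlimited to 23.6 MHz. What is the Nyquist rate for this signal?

47.2 MHz

Nyquist rate = 2 × 23.6 MHz = 47.2 MHz.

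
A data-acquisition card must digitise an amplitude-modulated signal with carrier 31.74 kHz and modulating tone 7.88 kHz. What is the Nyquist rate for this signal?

AM sidebands sit at fc ± fm = 23.86 kHz and 39.62 kHz.
Highest-frequency component: 39.62 kHz.
Nyquist rate = 2 × 39.62 kHz = 79.24 kHz.

79.24 kHz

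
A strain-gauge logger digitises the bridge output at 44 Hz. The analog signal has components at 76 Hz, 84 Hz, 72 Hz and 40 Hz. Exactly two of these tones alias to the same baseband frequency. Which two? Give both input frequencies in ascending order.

40 Hz, 84 Hz

fs/2 = 22 Hz.
76 Hz mod fs = 32 Hz.
32 Hz > fs/2 = 22 Hz, folds to fs − 32 Hz = 12 Hz.
84 Hz mod fs = 40 Hz.
40 Hz > fs/2 = 22 Hz, folds to fs − 40 Hz = 4 Hz.
72 Hz mod fs = 28 Hz.
28 Hz > fs/2 = 22 Hz, folds to fs − 28 Hz = 16 Hz.
40 Hz > fs/2 = 22 Hz, folds to fs − 40 Hz = 4 Hz.
40 Hz and 84 Hz both map to 4 Hz.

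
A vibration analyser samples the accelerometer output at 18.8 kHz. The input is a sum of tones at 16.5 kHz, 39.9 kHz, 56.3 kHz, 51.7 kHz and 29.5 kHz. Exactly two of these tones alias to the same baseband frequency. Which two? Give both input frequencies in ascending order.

16.5 kHz, 39.9 kHz

fs/2 = 9.4 kHz.
16.5 kHz > fs/2 = 9.4 kHz, folds to fs − 16.5 kHz = 2.3 kHz.
39.9 kHz mod fs = 2.3 kHz.
2.3 kHz ≤ fs/2 = 9.4 kHz, appears at 2.3 kHz.
56.3 kHz mod fs = 18.7 kHz.
18.7 kHz > fs/2 = 9.4 kHz, folds to fs − 18.7 kHz = 0.1 kHz.
51.7 kHz mod fs = 14.1 kHz.
14.1 kHz > fs/2 = 9.4 kHz, folds to fs − 14.1 kHz = 4.7 kHz.
29.5 kHz mod fs = 10.7 kHz.
10.7 kHz > fs/2 = 9.4 kHz, folds to fs − 10.7 kHz = 8.1 kHz.
16.5 kHz and 39.9 kHz both map to 2.3 kHz.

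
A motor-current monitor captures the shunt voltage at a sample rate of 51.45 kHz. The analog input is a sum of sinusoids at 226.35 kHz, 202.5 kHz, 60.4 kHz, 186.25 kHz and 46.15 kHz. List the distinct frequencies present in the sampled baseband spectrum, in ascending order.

3.3 kHz, 5.3 kHz, 8.95 kHz, 19.55 kHz, 20.55 kHz

fs/2 = 25.725 kHz.
226.35 kHz mod fs = 20.55 kHz.
20.55 kHz ≤ fs/2 = 25.725 kHz, appears at 20.55 kHz.
202.5 kHz mod fs = 48.15 kHz.
48.15 kHz > fs/2 = 25.725 kHz, folds to fs − 48.15 kHz = 3.3 kHz.
60.4 kHz mod fs = 8.95 kHz.
8.95 kHz ≤ fs/2 = 25.725 kHz, appears at 8.95 kHz.
186.25 kHz mod fs = 31.9 kHz.
31.9 kHz > fs/2 = 25.725 kHz, folds to fs − 31.9 kHz = 19.55 kHz.
46.15 kHz > fs/2 = 25.725 kHz, folds to fs − 46.15 kHz = 5.3 kHz.
Distinct values: {3.3 kHz, 5.3 kHz, 8.95 kHz, 19.55 kHz, 20.55 kHz}.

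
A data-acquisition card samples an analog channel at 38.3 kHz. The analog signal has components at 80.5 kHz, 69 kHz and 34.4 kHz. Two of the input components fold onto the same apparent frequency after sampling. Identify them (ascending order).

34.4 kHz, 80.5 kHz

fs/2 = 19.15 kHz.
80.5 kHz mod fs = 3.9 kHz.
3.9 kHz ≤ fs/2 = 19.15 kHz, appears at 3.9 kHz.
69 kHz mod fs = 30.7 kHz.
30.7 kHz > fs/2 = 19.15 kHz, folds to fs − 30.7 kHz = 7.6 kHz.
34.4 kHz > fs/2 = 19.15 kHz, folds to fs − 34.4 kHz = 3.9 kHz.
34.4 kHz and 80.5 kHz both map to 3.9 kHz.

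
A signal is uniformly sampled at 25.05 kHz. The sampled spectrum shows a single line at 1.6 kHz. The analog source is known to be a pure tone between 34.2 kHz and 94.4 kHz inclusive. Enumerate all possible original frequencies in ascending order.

48.5 kHz, 51.7 kHz, 73.55 kHz, 76.75 kHz

Frequencies that alias to 1.6 kHz are k·fs ± 1.6 kHz for integer k ≥ 0.
k=0: 1.6 kHz.
k=1: 23.45 kHz, 26.65 kHz.
k=2: 48.5 kHz, 51.7 kHz.
k=3: 73.55 kHz, 76.75 kHz.
k=4: 98.6 kHz, 101.8 kHz.
Within [34.2 kHz, 94.4 kHz]: 48.5 kHz, 51.7 kHz, 73.55 kHz, 76.75 kHz.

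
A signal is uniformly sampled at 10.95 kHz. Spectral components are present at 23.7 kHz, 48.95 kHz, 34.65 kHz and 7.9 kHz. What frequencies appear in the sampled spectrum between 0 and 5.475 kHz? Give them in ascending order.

fs/2 = 5.475 kHz.
23.7 kHz mod fs = 1.8 kHz.
1.8 kHz ≤ fs/2 = 5.475 kHz, appears at 1.8 kHz.
48.95 kHz mod fs = 5.15 kHz.
5.15 kHz ≤ fs/2 = 5.475 kHz, appears at 5.15 kHz.
34.65 kHz mod fs = 1.8 kHz.
1.8 kHz ≤ fs/2 = 5.475 kHz, appears at 1.8 kHz.
7.9 kHz > fs/2 = 5.475 kHz, folds to fs − 7.9 kHz = 3.05 kHz.
Distinct values: {1.8 kHz, 3.05 kHz, 5.15 kHz}.

1.8 kHz, 3.05 kHz, 5.15 kHz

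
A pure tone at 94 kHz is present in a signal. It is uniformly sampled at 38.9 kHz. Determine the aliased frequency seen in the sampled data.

94 kHz mod fs = 16.2 kHz.
16.2 kHz ≤ fs/2 = 19.45 kHz, appears at 16.2 kHz.

16.2 kHz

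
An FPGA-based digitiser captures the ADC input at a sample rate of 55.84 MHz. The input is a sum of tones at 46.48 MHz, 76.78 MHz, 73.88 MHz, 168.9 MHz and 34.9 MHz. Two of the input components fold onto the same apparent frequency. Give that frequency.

20.94 MHz

fs/2 = 27.92 MHz.
46.48 MHz > fs/2 = 27.92 MHz, folds to fs − 46.48 MHz = 9.36 MHz.
76.78 MHz mod fs = 20.94 MHz.
20.94 MHz ≤ fs/2 = 27.92 MHz, appears at 20.94 MHz.
73.88 MHz mod fs = 18.04 MHz.
18.04 MHz ≤ fs/2 = 27.92 MHz, appears at 18.04 MHz.
168.9 MHz mod fs = 1.38 MHz.
1.38 MHz ≤ fs/2 = 27.92 MHz, appears at 1.38 MHz.
34.9 MHz > fs/2 = 27.92 MHz, folds to fs − 34.9 MHz = 20.94 MHz.
34.9 MHz and 76.78 MHz both map to 20.94 MHz.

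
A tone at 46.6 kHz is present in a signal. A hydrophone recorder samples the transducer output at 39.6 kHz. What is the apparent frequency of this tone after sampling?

7 kHz

46.6 kHz mod fs = 7 kHz.
7 kHz ≤ fs/2 = 19.8 kHz, appears at 7 kHz.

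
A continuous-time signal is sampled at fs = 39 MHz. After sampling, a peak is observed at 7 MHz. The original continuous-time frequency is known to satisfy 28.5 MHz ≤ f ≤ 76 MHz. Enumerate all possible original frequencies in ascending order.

32 MHz, 46 MHz, 71 MHz

Frequencies that alias to 7 MHz are k·fs ± 7 MHz for integer k ≥ 0.
k=0: 7 MHz.
k=1: 32 MHz, 46 MHz.
k=2: 71 MHz, 85 MHz.
k=3: 110 MHz, 124 MHz.
Within [28.5 MHz, 76 MHz]: 32 MHz, 46 MHz, 71 MHz.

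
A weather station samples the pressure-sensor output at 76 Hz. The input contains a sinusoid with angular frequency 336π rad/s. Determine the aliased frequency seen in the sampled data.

ω = 336π rad/s → f = ω/(2π) = 168 Hz.
168 Hz mod fs = 16 Hz.
16 Hz ≤ fs/2 = 38 Hz, appears at 16 Hz.

16 Hz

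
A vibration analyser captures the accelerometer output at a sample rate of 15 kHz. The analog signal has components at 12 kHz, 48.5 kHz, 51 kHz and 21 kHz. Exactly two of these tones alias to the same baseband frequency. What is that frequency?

6 kHz

fs/2 = 7.5 kHz.
12 kHz > fs/2 = 7.5 kHz, folds to fs − 12 kHz = 3 kHz.
48.5 kHz mod fs = 3.5 kHz.
3.5 kHz ≤ fs/2 = 7.5 kHz, appears at 3.5 kHz.
51 kHz mod fs = 6 kHz.
6 kHz ≤ fs/2 = 7.5 kHz, appears at 6 kHz.
21 kHz mod fs = 6 kHz.
6 kHz ≤ fs/2 = 7.5 kHz, appears at 6 kHz.
21 kHz and 51 kHz both map to 6 kHz.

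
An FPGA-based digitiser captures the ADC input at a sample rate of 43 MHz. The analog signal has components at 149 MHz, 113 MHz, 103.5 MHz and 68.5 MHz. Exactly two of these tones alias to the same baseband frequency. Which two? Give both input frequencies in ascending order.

68.5 MHz, 103.5 MHz

fs/2 = 21.5 MHz.
149 MHz mod fs = 20 MHz.
20 MHz ≤ fs/2 = 21.5 MHz, appears at 20 MHz.
113 MHz mod fs = 27 MHz.
27 MHz > fs/2 = 21.5 MHz, folds to fs − 27 MHz = 16 MHz.
103.5 MHz mod fs = 17.5 MHz.
17.5 MHz ≤ fs/2 = 21.5 MHz, appears at 17.5 MHz.
68.5 MHz mod fs = 25.5 MHz.
25.5 MHz > fs/2 = 21.5 MHz, folds to fs − 25.5 MHz = 17.5 MHz.
68.5 MHz and 103.5 MHz both map to 17.5 MHz.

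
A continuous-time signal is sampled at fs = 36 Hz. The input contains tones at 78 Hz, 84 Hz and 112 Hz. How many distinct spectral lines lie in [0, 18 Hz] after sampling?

3

fs/2 = 18 Hz.
78 Hz mod fs = 6 Hz.
6 Hz ≤ fs/2 = 18 Hz, appears at 6 Hz.
84 Hz mod fs = 12 Hz.
12 Hz ≤ fs/2 = 18 Hz, appears at 12 Hz.
112 Hz mod fs = 4 Hz.
4 Hz ≤ fs/2 = 18 Hz, appears at 4 Hz.
Distinct values: {4 Hz, 6 Hz, 12 Hz} → 3.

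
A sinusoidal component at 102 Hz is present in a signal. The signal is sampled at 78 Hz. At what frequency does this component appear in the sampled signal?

24 Hz

102 Hz mod fs = 24 Hz.
24 Hz ≤ fs/2 = 39 Hz, appears at 24 Hz.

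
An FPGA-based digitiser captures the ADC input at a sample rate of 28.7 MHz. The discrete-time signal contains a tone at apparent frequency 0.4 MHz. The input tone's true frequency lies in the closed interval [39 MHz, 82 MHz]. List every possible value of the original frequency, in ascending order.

57 MHz, 57.8 MHz

Frequencies that alias to 0.4 MHz are k·fs ± 0.4 MHz for integer k ≥ 0.
k=0: 0.4 MHz.
k=1: 28.3 MHz, 29.1 MHz.
k=2: 57 MHz, 57.8 MHz.
k=3: 85.7 MHz, 86.5 MHz.
Within [39 MHz, 82 MHz]: 57 MHz, 57.8 MHz.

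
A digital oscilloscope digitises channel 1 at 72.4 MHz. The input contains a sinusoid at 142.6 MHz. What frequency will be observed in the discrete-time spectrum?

142.6 MHz mod fs = 70.2 MHz.
70.2 MHz > fs/2 = 36.2 MHz, folds to fs − 70.2 MHz = 2.2 MHz.

2.2 MHz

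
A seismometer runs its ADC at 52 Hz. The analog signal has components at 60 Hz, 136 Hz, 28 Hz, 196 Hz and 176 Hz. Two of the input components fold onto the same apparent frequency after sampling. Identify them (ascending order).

136 Hz, 176 Hz

fs/2 = 26 Hz.
60 Hz mod fs = 8 Hz.
8 Hz ≤ fs/2 = 26 Hz, appears at 8 Hz.
136 Hz mod fs = 32 Hz.
32 Hz > fs/2 = 26 Hz, folds to fs − 32 Hz = 20 Hz.
28 Hz > fs/2 = 26 Hz, folds to fs − 28 Hz = 24 Hz.
196 Hz mod fs = 40 Hz.
40 Hz > fs/2 = 26 Hz, folds to fs − 40 Hz = 12 Hz.
176 Hz mod fs = 20 Hz.
20 Hz ≤ fs/2 = 26 Hz, appears at 20 Hz.
136 Hz and 176 Hz both map to 20 Hz.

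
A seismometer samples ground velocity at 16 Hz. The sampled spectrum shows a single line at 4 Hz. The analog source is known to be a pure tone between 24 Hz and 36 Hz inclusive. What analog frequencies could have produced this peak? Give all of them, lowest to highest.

28 Hz, 36 Hz

Frequencies that alias to 4 Hz are k·fs ± 4 Hz for integer k ≥ 0.
k=0: 4 Hz.
k=1: 12 Hz, 20 Hz.
k=2: 28 Hz, 36 Hz.
k=3: 44 Hz, 52 Hz.
Within [24 Hz, 36 Hz]: 28 Hz, 36 Hz.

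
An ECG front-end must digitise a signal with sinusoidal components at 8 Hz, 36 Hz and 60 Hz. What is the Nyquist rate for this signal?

120 Hz

Highest-frequency component: 60 Hz.
Nyquist rate = 2 × 60 Hz = 120 Hz.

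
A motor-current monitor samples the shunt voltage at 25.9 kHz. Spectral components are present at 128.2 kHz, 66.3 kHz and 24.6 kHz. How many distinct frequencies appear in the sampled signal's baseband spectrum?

fs/2 = 12.95 kHz.
128.2 kHz mod fs = 24.6 kHz.
24.6 kHz > fs/2 = 12.95 kHz, folds to fs − 24.6 kHz = 1.3 kHz.
66.3 kHz mod fs = 14.5 kHz.
14.5 kHz > fs/2 = 12.95 kHz, folds to fs − 14.5 kHz = 11.4 kHz.
24.6 kHz > fs/2 = 12.95 kHz, folds to fs − 24.6 kHz = 1.3 kHz.
Distinct values: {1.3 kHz, 11.4 kHz} → 2.

2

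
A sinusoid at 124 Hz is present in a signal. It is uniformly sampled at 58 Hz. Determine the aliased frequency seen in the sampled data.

124 Hz mod fs = 8 Hz.
8 Hz ≤ fs/2 = 29 Hz, appears at 8 Hz.

8 Hz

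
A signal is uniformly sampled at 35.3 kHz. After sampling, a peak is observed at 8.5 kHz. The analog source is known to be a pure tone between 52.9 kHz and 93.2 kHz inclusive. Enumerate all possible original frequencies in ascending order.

62.1 kHz, 79.1 kHz

Frequencies that alias to 8.5 kHz are k·fs ± 8.5 kHz for integer k ≥ 0.
k=0: 8.5 kHz.
k=1: 26.8 kHz, 43.8 kHz.
k=2: 62.1 kHz, 79.1 kHz.
k=3: 97.4 kHz, 114.4 kHz.
Within [52.9 kHz, 93.2 kHz]: 62.1 kHz, 79.1 kHz.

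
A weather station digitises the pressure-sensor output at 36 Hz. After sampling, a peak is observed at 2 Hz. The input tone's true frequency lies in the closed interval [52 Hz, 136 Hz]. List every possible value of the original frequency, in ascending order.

70 Hz, 74 Hz, 106 Hz, 110 Hz

Frequencies that alias to 2 Hz are k·fs ± 2 Hz for integer k ≥ 0.
k=0: 2 Hz.
k=1: 34 Hz, 38 Hz.
k=2: 70 Hz, 74 Hz.
k=3: 106 Hz, 110 Hz.
k=4: 142 Hz, 146 Hz.
Within [52 Hz, 136 Hz]: 70 Hz, 74 Hz, 106 Hz, 110 Hz.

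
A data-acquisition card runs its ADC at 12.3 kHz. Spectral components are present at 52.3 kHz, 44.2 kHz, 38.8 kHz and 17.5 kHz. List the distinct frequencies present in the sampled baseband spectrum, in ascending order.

fs/2 = 6.15 kHz.
52.3 kHz mod fs = 3.1 kHz.
3.1 kHz ≤ fs/2 = 6.15 kHz, appears at 3.1 kHz.
44.2 kHz mod fs = 7.3 kHz.
7.3 kHz > fs/2 = 6.15 kHz, folds to fs − 7.3 kHz = 5 kHz.
38.8 kHz mod fs = 1.9 kHz.
1.9 kHz ≤ fs/2 = 6.15 kHz, appears at 1.9 kHz.
17.5 kHz mod fs = 5.2 kHz.
5.2 kHz ≤ fs/2 = 6.15 kHz, appears at 5.2 kHz.
Distinct values: {1.9 kHz, 3.1 kHz, 5 kHz, 5.2 kHz}.

1.9 kHz, 3.1 kHz, 5 kHz, 5.2 kHz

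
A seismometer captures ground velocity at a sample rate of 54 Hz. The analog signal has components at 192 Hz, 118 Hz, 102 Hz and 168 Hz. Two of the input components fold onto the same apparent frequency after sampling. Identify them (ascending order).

102 Hz, 168 Hz

fs/2 = 27 Hz.
192 Hz mod fs = 30 Hz.
30 Hz > fs/2 = 27 Hz, folds to fs − 30 Hz = 24 Hz.
118 Hz mod fs = 10 Hz.
10 Hz ≤ fs/2 = 27 Hz, appears at 10 Hz.
102 Hz mod fs = 48 Hz.
48 Hz > fs/2 = 27 Hz, folds to fs − 48 Hz = 6 Hz.
168 Hz mod fs = 6 Hz.
6 Hz ≤ fs/2 = 27 Hz, appears at 6 Hz.
102 Hz and 168 Hz both map to 6 Hz.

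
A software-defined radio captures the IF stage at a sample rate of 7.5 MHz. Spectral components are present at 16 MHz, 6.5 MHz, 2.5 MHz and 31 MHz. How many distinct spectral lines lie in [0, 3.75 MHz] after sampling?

fs/2 = 3.75 MHz.
16 MHz mod fs = 1 MHz.
1 MHz ≤ fs/2 = 3.75 MHz, appears at 1 MHz.
6.5 MHz > fs/2 = 3.75 MHz, folds to fs − 6.5 MHz = 1 MHz.
2.5 MHz ≤ fs/2 = 3.75 MHz, passes unchanged.
31 MHz mod fs = 1 MHz.
1 MHz ≤ fs/2 = 3.75 MHz, appears at 1 MHz.
Distinct values: {1 MHz, 2.5 MHz} → 2.

2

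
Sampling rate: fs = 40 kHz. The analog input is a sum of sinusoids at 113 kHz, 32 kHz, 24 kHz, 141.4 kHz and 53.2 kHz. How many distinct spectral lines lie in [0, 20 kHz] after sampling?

fs/2 = 20 kHz.
113 kHz mod fs = 33 kHz.
33 kHz > fs/2 = 20 kHz, folds to fs − 33 kHz = 7 kHz.
32 kHz > fs/2 = 20 kHz, folds to fs − 32 kHz = 8 kHz.
24 kHz > fs/2 = 20 kHz, folds to fs − 24 kHz = 16 kHz.
141.4 kHz mod fs = 21.4 kHz.
21.4 kHz > fs/2 = 20 kHz, folds to fs − 21.4 kHz = 18.6 kHz.
53.2 kHz mod fs = 13.2 kHz.
13.2 kHz ≤ fs/2 = 20 kHz, appears at 13.2 kHz.
Distinct values: {7 kHz, 8 kHz, 13.2 kHz, 16 kHz, 18.6 kHz} → 5.

5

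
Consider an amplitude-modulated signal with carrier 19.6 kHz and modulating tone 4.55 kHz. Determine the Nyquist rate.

48.3 kHz

AM sidebands sit at fc ± fm = 15.05 kHz and 24.15 kHz.
Highest-frequency component: 24.15 kHz.
Nyquist rate = 2 × 24.15 kHz = 48.3 kHz.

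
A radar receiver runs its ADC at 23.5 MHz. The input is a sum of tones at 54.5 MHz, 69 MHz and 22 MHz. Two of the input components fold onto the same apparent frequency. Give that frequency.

fs/2 = 11.75 MHz.
54.5 MHz mod fs = 7.5 MHz.
7.5 MHz ≤ fs/2 = 11.75 MHz, appears at 7.5 MHz.
69 MHz mod fs = 22 MHz.
22 MHz > fs/2 = 11.75 MHz, folds to fs − 22 MHz = 1.5 MHz.
22 MHz > fs/2 = 11.75 MHz, folds to fs − 22 MHz = 1.5 MHz.
22 MHz and 69 MHz both map to 1.5 MHz.

1.5 MHz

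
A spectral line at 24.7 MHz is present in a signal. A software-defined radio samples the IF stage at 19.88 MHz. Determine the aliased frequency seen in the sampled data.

4.82 MHz

24.7 MHz mod fs = 4.82 MHz.
4.82 MHz ≤ fs/2 = 9.94 MHz, appears at 4.82 MHz.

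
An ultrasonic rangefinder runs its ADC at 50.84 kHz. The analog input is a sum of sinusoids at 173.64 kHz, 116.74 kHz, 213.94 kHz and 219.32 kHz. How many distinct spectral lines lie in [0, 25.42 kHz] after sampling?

4

fs/2 = 25.42 kHz.
173.64 kHz mod fs = 21.12 kHz.
21.12 kHz ≤ fs/2 = 25.42 kHz, appears at 21.12 kHz.
116.74 kHz mod fs = 15.06 kHz.
15.06 kHz ≤ fs/2 = 25.42 kHz, appears at 15.06 kHz.
213.94 kHz mod fs = 10.58 kHz.
10.58 kHz ≤ fs/2 = 25.42 kHz, appears at 10.58 kHz.
219.32 kHz mod fs = 15.96 kHz.
15.96 kHz ≤ fs/2 = 25.42 kHz, appears at 15.96 kHz.
Distinct values: {10.58 kHz, 15.06 kHz, 15.96 kHz, 21.12 kHz} → 4.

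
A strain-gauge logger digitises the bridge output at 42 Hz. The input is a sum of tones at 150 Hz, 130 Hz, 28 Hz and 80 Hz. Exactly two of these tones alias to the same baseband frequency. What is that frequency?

4 Hz

fs/2 = 21 Hz.
150 Hz mod fs = 24 Hz.
24 Hz > fs/2 = 21 Hz, folds to fs − 24 Hz = 18 Hz.
130 Hz mod fs = 4 Hz.
4 Hz ≤ fs/2 = 21 Hz, appears at 4 Hz.
28 Hz > fs/2 = 21 Hz, folds to fs − 28 Hz = 14 Hz.
80 Hz mod fs = 38 Hz.
38 Hz > fs/2 = 21 Hz, folds to fs − 38 Hz = 4 Hz.
80 Hz and 130 Hz both map to 4 Hz.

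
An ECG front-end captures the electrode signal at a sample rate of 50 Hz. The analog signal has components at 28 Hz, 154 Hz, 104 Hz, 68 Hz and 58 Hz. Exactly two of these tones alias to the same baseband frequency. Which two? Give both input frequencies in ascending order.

104 Hz, 154 Hz

fs/2 = 25 Hz.
28 Hz > fs/2 = 25 Hz, folds to fs − 28 Hz = 22 Hz.
154 Hz mod fs = 4 Hz.
4 Hz ≤ fs/2 = 25 Hz, appears at 4 Hz.
104 Hz mod fs = 4 Hz.
4 Hz ≤ fs/2 = 25 Hz, appears at 4 Hz.
68 Hz mod fs = 18 Hz.
18 Hz ≤ fs/2 = 25 Hz, appears at 18 Hz.
58 Hz mod fs = 8 Hz.
8 Hz ≤ fs/2 = 25 Hz, appears at 8 Hz.
104 Hz and 154 Hz both map to 4 Hz.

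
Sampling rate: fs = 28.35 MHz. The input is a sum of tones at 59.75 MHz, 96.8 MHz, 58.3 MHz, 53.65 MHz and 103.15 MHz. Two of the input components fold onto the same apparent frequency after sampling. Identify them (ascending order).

fs/2 = 14.175 MHz.
59.75 MHz mod fs = 3.05 MHz.
3.05 MHz ≤ fs/2 = 14.175 MHz, appears at 3.05 MHz.
96.8 MHz mod fs = 11.75 MHz.
11.75 MHz ≤ fs/2 = 14.175 MHz, appears at 11.75 MHz.
58.3 MHz mod fs = 1.6 MHz.
1.6 MHz ≤ fs/2 = 14.175 MHz, appears at 1.6 MHz.
53.65 MHz mod fs = 25.3 MHz.
25.3 MHz > fs/2 = 14.175 MHz, folds to fs − 25.3 MHz = 3.05 MHz.
103.15 MHz mod fs = 18.1 MHz.
18.1 MHz > fs/2 = 14.175 MHz, folds to fs − 18.1 MHz = 10.25 MHz.
53.65 MHz and 59.75 MHz both map to 3.05 MHz.

53.65 MHz, 59.75 MHz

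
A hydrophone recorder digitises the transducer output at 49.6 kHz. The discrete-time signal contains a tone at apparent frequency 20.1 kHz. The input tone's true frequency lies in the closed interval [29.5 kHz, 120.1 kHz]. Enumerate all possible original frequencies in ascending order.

29.5 kHz, 69.7 kHz, 79.1 kHz, 119.3 kHz

Frequencies that alias to 20.1 kHz are k·fs ± 20.1 kHz for integer k ≥ 0.
k=0: 20.1 kHz.
k=1: 29.5 kHz, 69.7 kHz.
k=2: 79.1 kHz, 119.3 kHz.
k=3: 128.7 kHz, 168.9 kHz.
Within [29.5 kHz, 120.1 kHz]: 29.5 kHz, 69.7 kHz, 79.1 kHz, 119.3 kHz.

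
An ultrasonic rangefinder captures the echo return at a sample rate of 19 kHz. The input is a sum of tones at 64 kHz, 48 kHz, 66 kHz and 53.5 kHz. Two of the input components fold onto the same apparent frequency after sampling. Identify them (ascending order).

fs/2 = 9.5 kHz.
64 kHz mod fs = 7 kHz.
7 kHz ≤ fs/2 = 9.5 kHz, appears at 7 kHz.
48 kHz mod fs = 10 kHz.
10 kHz > fs/2 = 9.5 kHz, folds to fs − 10 kHz = 9 kHz.
66 kHz mod fs = 9 kHz.
9 kHz ≤ fs/2 = 9.5 kHz, appears at 9 kHz.
53.5 kHz mod fs = 15.5 kHz.
15.5 kHz > fs/2 = 9.5 kHz, folds to fs − 15.5 kHz = 3.5 kHz.
48 kHz and 66 kHz both map to 9 kHz.

48 kHz, 66 kHz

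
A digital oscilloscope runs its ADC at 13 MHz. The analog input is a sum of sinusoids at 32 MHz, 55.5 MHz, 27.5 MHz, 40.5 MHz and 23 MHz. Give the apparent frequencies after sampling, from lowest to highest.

fs/2 = 6.5 MHz.
32 MHz mod fs = 6 MHz.
6 MHz ≤ fs/2 = 6.5 MHz, appears at 6 MHz.
55.5 MHz mod fs = 3.5 MHz.
3.5 MHz ≤ fs/2 = 6.5 MHz, appears at 3.5 MHz.
27.5 MHz mod fs = 1.5 MHz.
1.5 MHz ≤ fs/2 = 6.5 MHz, appears at 1.5 MHz.
40.5 MHz mod fs = 1.5 MHz.
1.5 MHz ≤ fs/2 = 6.5 MHz, appears at 1.5 MHz.
23 MHz mod fs = 10 MHz.
10 MHz > fs/2 = 6.5 MHz, folds to fs − 10 MHz = 3 MHz.
Distinct values: {1.5 MHz, 3 MHz, 3.5 MHz, 6 MHz}.

1.5 MHz, 3 MHz, 3.5 MHz, 6 MHz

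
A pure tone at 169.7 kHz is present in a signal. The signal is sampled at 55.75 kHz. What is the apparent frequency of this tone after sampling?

2.45 kHz

169.7 kHz mod fs = 2.45 kHz.
2.45 kHz ≤ fs/2 = 27.875 kHz, appears at 2.45 kHz.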